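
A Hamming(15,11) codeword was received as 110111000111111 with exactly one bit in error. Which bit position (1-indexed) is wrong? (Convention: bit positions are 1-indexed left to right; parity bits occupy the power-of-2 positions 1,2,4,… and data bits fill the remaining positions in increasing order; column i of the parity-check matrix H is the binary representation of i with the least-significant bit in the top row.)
Syndrome s = H · r^T (mod 2), r = 110111000111111:
  s[0] = (101010101010101)·(110111000111111) mod 2 = 1+0+0+0+1+0+0+0+0+0+1+0+1+0+1 mod 2 = 1
  s[1] = (011001100110011)·(110111000111111) mod 2 = 0+1+0+0+0+1+0+0+0+1+1+0+0+1+1 mod 2 = 0
  s[2] = (000111100001111)·(110111000111111) mod 2 = 0+0+0+1+1+1+0+0+0+0+0+1+1+1+1 mod 2 = 1
  s[3] = (000000011111111)·(110111000111111) mod 2 = 0+0+0+0+0+0+0+0+0+1+1+1+1+1+1 mod 2 = 0
Syndrome = 1010
Column i of H is the binary representation of i, so the syndrome is the binary index of the flipped bit.
Read s = 1010 with s[0] as LSB: 1·2^0 + 0·2^1 + 1·2^2 + 0·2^3 = 5.
Error is at bit position 5.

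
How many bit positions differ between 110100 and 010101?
XOR = 100001, count of 1s = 2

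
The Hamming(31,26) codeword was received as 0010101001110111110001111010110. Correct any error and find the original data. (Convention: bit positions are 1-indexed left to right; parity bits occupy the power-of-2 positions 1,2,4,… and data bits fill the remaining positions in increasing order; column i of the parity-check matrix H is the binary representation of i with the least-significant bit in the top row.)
Syndrome s = H · r^T (mod 2), r = 0010101001110111110001111010110:
  s[0] = (1010101010101010101010101010101)·(0010101001110111110001111010110) mod 2 = 0+0+1+0+1+0+1+0+0+0+1+0+0+0+1+0+1+0+0+0+0+0+1+0+1+0+1+0+1+0+0 mod 2 = 0
  s[1] = (0110011001100110011001100110011)·(0010101001110111110001111010110) mod 2 = 0+0+1+0+0+0+1+0+0+1+1+0+0+1+1+0+0+1+0+0+0+1+1+0+0+0+1+0+0+1+0 mod 2 = 1
  s[2] = (0001111000011110000111100001111)·(0010101001110111110001111010110) mod 2 = 0+0+0+0+1+0+1+0+0+0+0+1+0+1+1+0+0+0+0+0+0+1+1+0+0+0+0+0+1+1+0 mod 2 = 1
  s[3] = (0000000111111110000000011111111)·(0010101001110111110001111010110) mod 2 = 0+0+0+0+0+0+0+0+0+1+1+1+0+1+1+0+0+0+0+0+0+0+0+1+1+0+1+0+1+1+0 mod 2 = 0
  s[4] = (0000000000000001111111111111111)·(0010101001110111110001111010110) mod 2 = 0+0+0+0+0+0+0+0+0+0+0+0+0+0+0+1+1+1+0+0+0+1+1+1+1+0+1+0+1+1+0 mod 2 = 0
Syndrome = 01100
Column 6 of H equals this syndrome → error at bit 6 (1-indexed).
Flip bit 6: 0010101001110111110001111010110 → 0010111001110111110001111010110
Extract data bits at positions {3,5,6,7,9,10,11,12,13,14,15,17,18,19,20,21,22,23,24,25,26,27,28,29,30,31}: 11110111011110001111010110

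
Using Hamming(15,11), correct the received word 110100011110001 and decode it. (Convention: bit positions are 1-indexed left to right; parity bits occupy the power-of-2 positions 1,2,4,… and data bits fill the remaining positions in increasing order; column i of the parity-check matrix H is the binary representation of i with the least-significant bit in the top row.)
Syndrome s = H · r^T (mod 2), r = 110100011110001:
  s[0] = (101010101010101)·(110100011110001) mod 2 = 1+0+0+0+0+0+0+0+1+0+1+0+0+0+1 mod 2 = 0
  s[1] = (011001100110011)·(110100011110001) mod 2 = 0+1+0+0+0+0+0+0+0+1+1+0+0+0+1 mod 2 = 0
  s[2] = (000111100001111)·(110100011110001) mod 2 = 0+0+0+1+0+0+0+0+0+0+0+0+0+0+1 mod 2 = 0
  s[3] = (000000011111111)·(110100011110001) mod 2 = 0+0+0+0+0+0+0+1+1+1+1+0+0+0+1 mod 2 = 1
Syndrome = 0001
Column 8 of H equals this syndrome → error at bit 8 (1-indexed).
Flip bit 8: 110100011110001 → 110100001110001
Extract data bits at positions {3,5,6,7,9,10,11,12,13,14,15}: 00001110001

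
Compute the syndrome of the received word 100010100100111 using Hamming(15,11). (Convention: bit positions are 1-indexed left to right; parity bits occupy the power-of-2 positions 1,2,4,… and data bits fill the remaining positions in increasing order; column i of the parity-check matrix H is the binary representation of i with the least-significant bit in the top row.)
Syndrome s = H · r^T (mod 2), r = 100010100100111:
  s[0] = (101010101010101)·(100010100100111) mod 2 = 1+0+0+0+1+0+1+0+0+0+0+0+1+0+1 mod 2 = 1
  s[1] = (011001100110011)·(100010100100111) mod 2 = 0+0+0+0+0+0+1+0+0+1+0+0+0+1+1 mod 2 = 0
  s[2] = (000111100001111)·(100010100100111) mod 2 = 0+0+0+0+1+0+1+0+0+0+0+0+1+1+1 mod 2 = 1
  s[3] = (000000011111111)·(100010100100111) mod 2 = 0+0+0+0+0+0+0+0+0+1+0+0+1+1+1 mod 2 = 0
Syndrome = 1010
Non-zero syndrome: error at position 5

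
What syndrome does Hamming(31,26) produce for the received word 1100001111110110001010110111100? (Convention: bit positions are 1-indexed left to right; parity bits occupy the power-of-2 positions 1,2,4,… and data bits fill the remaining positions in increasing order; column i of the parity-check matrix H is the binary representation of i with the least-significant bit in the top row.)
Syndrome s = H · r^T (mod 2), r = 1100001111110110001010110111100:
  s[0] = (1010101010101010101010101010101)·(1100001111110110001010110111100) mod 2 = 1+0+0+0+0+0+1+0+1+0+1+0+0+0+1+0+0+0+1+0+1+0+1+0+0+0+1+0+1+0+0 mod 2 = 0
  s[1] = (0110011001100110011001100110011)·(1100001111110110001010110111100) mod 2 = 0+1+0+0+0+0+1+0+0+1+1+0+0+1+1+0+0+0+1+0+0+0+1+0+0+1+1+0+0+0+0 mod 2 = 0
  s[2] = (0001111000011110000111100001111)·(1100001111110110001010110111100) mod 2 = 0+0+0+0+0+0+1+0+0+0+0+1+0+1+1+0+0+0+0+0+1+0+1+0+0+0+0+1+1+0+0 mod 2 = 0
  s[3] = (0000000111111110000000011111111)·(1100001111110110001010110111100) mod 2 = 0+0+0+0+0+0+0+1+1+1+1+1+0+1+1+0+0+0+0+0+0+0+0+1+0+1+1+1+1+0+0 mod 2 = 0
  s[4] = (0000000000000001111111111111111)·(1100001111110110001010110111100) mod 2 = 0+0+0+0+0+0+0+0+0+0+0+0+0+0+0+0+0+0+1+0+1+0+1+1+0+1+1+1+1+0+0 mod 2 = 0
Syndrome = 00000
s = 0: no error detected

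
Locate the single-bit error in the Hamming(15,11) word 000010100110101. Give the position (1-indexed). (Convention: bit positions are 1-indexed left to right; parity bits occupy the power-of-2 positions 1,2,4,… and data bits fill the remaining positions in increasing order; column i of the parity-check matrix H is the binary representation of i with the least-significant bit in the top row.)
Syndrome s = H · r^T (mod 2), r = 000010100110101:
  s[0] = (101010101010101)·(000010100110101) mod 2 = 0+0+0+0+1+0+1+0+0+0+1+0+1+0+1 mod 2 = 1
  s[1] = (011001100110011)·(000010100110101) mod 2 = 0+0+0+0+0+0+1+0+0+1+1+0+0+0+1 mod 2 = 0
  s[2] = (000111100001111)·(000010100110101) mod 2 = 0+0+0+0+1+0+1+0+0+0+0+0+1+0+1 mod 2 = 0
  s[3] = (000000011111111)·(000010100110101) mod 2 = 0+0+0+0+0+0+0+0+0+1+1+0+1+0+1 mod 2 = 0
Syndrome = 1000
Column i of H is the binary representation of i, so the syndrome is the binary index of the flipped bit.
Read s = 1000 with s[0] as LSB: 1·2^0 + 0·2^1 + 0·2^2 + 0·2^3 = 1.
Error is at bit position 1.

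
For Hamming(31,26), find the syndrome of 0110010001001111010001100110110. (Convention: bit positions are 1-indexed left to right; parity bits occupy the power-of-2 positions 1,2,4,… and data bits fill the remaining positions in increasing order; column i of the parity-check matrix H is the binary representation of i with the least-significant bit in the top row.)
Syndrome s = H · r^T (mod 2), r = 0110010001001111010001100110110:
  s[0] = (1010101010101010101010101010101)·(0110010001001111010001100110110) mod 2 = 0+0+1+0+0+0+0+0+0+0+0+0+1+0+1+0+0+0+0+0+0+0+1+0+0+0+1+0+1+0+0 mod 2 = 0
  s[1] = (0110011001100110011001100110011)·(0110010001001111010001100110110) mod 2 = 0+1+1+0+0+1+0+0+0+1+0+0+0+1+1+0+0+1+0+0+0+1+1+0+0+1+1+0+0+1+0 mod 2 = 0
  s[2] = (0001111000011110000111100001111)·(0110010001001111010001100110110) mod 2 = 0+0+0+0+0+1+0+0+0+0+0+0+1+1+1+0+0+0+0+0+0+1+1+0+0+0+0+0+1+1+0 mod 2 = 0
  s[3] = (0000000111111110000000011111111)·(0110010001001111010001100110110) mod 2 = 0+0+0+0+0+0+0+0+0+1+0+0+1+1+1+0+0+0+0+0+0+0+0+0+0+1+1+0+1+1+0 mod 2 = 0
  s[4] = (0000000000000001111111111111111)·(0110010001001111010001100110110) mod 2 = 0+0+0+0+0+0+0+0+0+0+0+0+0+0+0+1+0+1+0+0+0+1+1+0+0+1+1+0+1+1+0 mod 2 = 0
Syndrome = 00000
s = 0: no error detected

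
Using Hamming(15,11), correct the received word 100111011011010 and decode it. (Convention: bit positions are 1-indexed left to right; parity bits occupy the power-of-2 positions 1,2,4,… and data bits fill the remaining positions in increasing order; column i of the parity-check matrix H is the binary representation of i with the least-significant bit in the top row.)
Syndrome s = H · r^T (mod 2), r = 100111011011010:
  s[0] = (101010101010101)·(100111011011010) mod 2 = 1+0+0+0+1+0+0+0+1+0+1+0+0+0+0 mod 2 = 0
  s[1] = (011001100110011)·(100111011011010) mod 2 = 0+0+0+0+0+1+0+0+0+0+1+0+0+1+0 mod 2 = 1
  s[2] = (000111100001111)·(100111011011010) mod 2 = 0+0+0+1+1+1+0+0+0+0+0+1+0+1+0 mod 2 = 1
  s[3] = (000000011111111)·(100111011011010) mod 2 = 0+0+0+0+0+0+0+1+1+0+1+1+0+1+0 mod 2 = 1
Syndrome = 0111
Column 14 of H equals this syndrome → error at bit 14 (1-indexed).
Flip bit 14: 100111011011010 → 100111011011000
Extract data bits at positions {3,5,6,7,9,10,11,12,13,14,15}: 01101011000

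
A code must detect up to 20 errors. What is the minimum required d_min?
Detecting e errors requires d_min ≥ e + 1 = 20 + 1 = 21.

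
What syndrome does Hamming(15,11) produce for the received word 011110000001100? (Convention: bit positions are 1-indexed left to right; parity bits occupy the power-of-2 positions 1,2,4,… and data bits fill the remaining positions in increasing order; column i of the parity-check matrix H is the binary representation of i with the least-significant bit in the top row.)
Syndrome s = H · r^T (mod 2), r = 011110000001100:
  s[0] = (101010101010101)·(011110000001100) mod 2 = 0+0+1+0+1+0+0+0+0+0+0+0+1+0+0 mod 2 = 1
  s[1] = (011001100110011)·(011110000001100) mod 2 = 0+1+1+0+0+0+0+0+0+0+0+0+0+0+0 mod 2 = 0
  s[2] = (000111100001111)·(011110000001100) mod 2 = 0+0+0+1+1+0+0+0+0+0+0+1+1+0+0 mod 2 = 0
  s[3] = (000000011111111)·(011110000001100) mod 2 = 0+0+0+0+0+0+0+0+0+0+0+1+1+0+0 mod 2 = 0
Syndrome = 1000
Non-zero syndrome: error at position 1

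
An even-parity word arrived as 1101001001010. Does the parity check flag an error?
Sum of received bits: 1+1+0+1+0+0+1+0+0+1+0+1+0 = 6; 6 mod 2 = 0. Result is 0 → no error detected.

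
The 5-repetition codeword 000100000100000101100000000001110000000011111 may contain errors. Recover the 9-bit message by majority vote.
Split into 5-bit blocks and majority-vote each:
  block 1 = 00010: 1 ones, 4 zeros → 0
  block 2 = 00001: 1 ones, 4 zeros → 0
  block 3 = 00000: 0 ones, 5 zeros → 0
  block 4 = 10110: 3 ones, 2 zeros → 1
  block 5 = 00000: 0 ones, 5 zeros → 0
  block 6 = 00001: 1 ones, 4 zeros → 0
  block 7 = 11000: 2 ones, 3 zeros → 0
  block 8 = 00000: 0 ones, 5 zeros → 0
  block 9 = 11111: 5 ones, 0 zeros → 1
Decoded = 000100001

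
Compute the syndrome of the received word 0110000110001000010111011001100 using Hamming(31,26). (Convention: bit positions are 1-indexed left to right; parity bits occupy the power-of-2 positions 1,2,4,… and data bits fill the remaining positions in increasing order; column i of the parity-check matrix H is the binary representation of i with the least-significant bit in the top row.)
Syndrome s = H · r^T (mod 2), r = 0110000110001000010111011001100:
  s[0] = (1010101010101010101010101010101)·(0110000110001000010111011001100) mod 2 = 0+0+1+0+0+0+0+0+1+0+0+0+1+0+0+0+0+0+0+0+1+0+0+0+1+0+0+0+1+0+0 mod 2 = 0
  s[1] = (0110011001100110011001100110011)·(0110000110001000010111011001100) mod 2 = 0+1+1+0+0+0+0+0+0+0+0+0+0+0+0+0+0+1+0+0+0+1+0+0+0+0+0+0+0+0+0 mod 2 = 0
  s[2] = (0001111000011110000111100001111)·(0110000110001000010111011001100) mod 2 = 0+0+0+0+0+0+0+0+0+0+0+0+1+0+0+0+0+0+0+1+1+1+0+0+0+0+0+1+1+0+0 mod 2 = 0
  s[3] = (0000000111111110000000011111111)·(0110000110001000010111011001100) mod 2 = 0+0+0+0+0+0+0+1+1+0+0+0+1+0+0+0+0+0+0+0+0+0+0+1+1+0+0+1+1+0+0 mod 2 = 1
  s[4] = (0000000000000001111111111111111)·(0110000110001000010111011001100) mod 2 = 0+0+0+0+0+0+0+0+0+0+0+0+0+0+0+0+0+1+0+1+1+1+0+1+1+0+0+1+1+0+0 mod 2 = 0
Syndrome = 00010
Non-zero syndrome: error at position 8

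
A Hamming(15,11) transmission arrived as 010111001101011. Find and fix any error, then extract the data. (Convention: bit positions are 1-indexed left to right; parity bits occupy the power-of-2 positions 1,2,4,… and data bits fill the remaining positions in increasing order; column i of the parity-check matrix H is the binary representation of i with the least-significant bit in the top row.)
Syndrome s = H · r^T (mod 2), r = 010111001101011:
  s[0] = (101010101010101)·(010111001101011) mod 2 = 0+0+0+0+1+0+0+0+1+0+0+0+0+0+1 mod 2 = 1
  s[1] = (011001100110011)·(010111001101011) mod 2 = 0+1+0+0+0+1+0+0+0+1+0+0+0+1+1 mod 2 = 1
  s[2] = (000111100001111)·(010111001101011) mod 2 = 0+0+0+1+1+1+0+0+0+0+0+1+0+1+1 mod 2 = 0
  s[3] = (000000011111111)·(010111001101011) mod 2 = 0+0+0+0+0+0+0+0+1+1+0+1+0+1+1 mod 2 = 1
Syndrome = 1101
Column 11 of H equals this syndrome → error at bit 11 (1-indexed).
Flip bit 11: 010111001101011 → 010111001111011
Extract data bits at positions {3,5,6,7,9,10,11,12,13,14,15}: 01101111011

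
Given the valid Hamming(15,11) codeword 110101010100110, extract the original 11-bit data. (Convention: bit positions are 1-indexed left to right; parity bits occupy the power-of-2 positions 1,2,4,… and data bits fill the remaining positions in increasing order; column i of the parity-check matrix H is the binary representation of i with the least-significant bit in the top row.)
Parity bits occupy power-of-2 positions; data bits are at positions {3,5,6,7,9,10,11,12,13,14,15} (1-indexed).
Extract: c[3]=0 c[5]=0 c[6]=1 c[7]=0 c[9]=0 c[10]=1 c[11]=0 c[12]=0 c[13]=1 c[14]=1 c[15]=0
Data = 00100100110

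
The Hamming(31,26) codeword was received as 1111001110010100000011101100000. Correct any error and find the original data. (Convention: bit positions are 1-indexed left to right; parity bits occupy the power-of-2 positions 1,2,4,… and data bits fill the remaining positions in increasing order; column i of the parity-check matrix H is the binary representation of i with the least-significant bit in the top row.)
Syndrome s = H · r^T (mod 2), r = 1111001110010100000011101100000:
  s[0] = (1010101010101010101010101010101)·(1111001110010100000011101100000) mod 2 = 1+0+1+0+0+0+1+0+1+0+0+0+0+0+0+0+0+0+0+0+1+0+1+0+1+0+0+0+0+0+0 mod 2 = 1
  s[1] = (0110011001100110011001100110011)·(1111001110010100000011101100000) mod 2 = 0+1+1+0+0+0+1+0+0+0+0+0+0+1+0+0+0+0+0+0+0+1+1+0+0+1+0+0+0+0+0 mod 2 = 1
  s[2] = (0001111000011110000111100001111)·(1111001110010100000011101100000) mod 2 = 0+0+0+1+0+0+1+0+0+0+0+1+0+1+0+0+0+0+0+0+1+1+1+0+0+0+0+0+0+0+0 mod 2 = 1
  s[3] = (0000000111111110000000011111111)·(1111001110010100000011101100000) mod 2 = 0+0+0+0+0+0+0+1+1+0+0+1+0+1+0+0+0+0+0+0+0+0+0+0+1+1+0+0+0+0+0 mod 2 = 0
  s[4] = (0000000000000001111111111111111)·(1111001110010100000011101100000) mod 2 = 0+0+0+0+0+0+0+0+0+0+0+0+0+0+0+0+0+0+0+0+1+1+1+0+1+1+0+0+0+0+0 mod 2 = 1
Syndrome = 11101
Column 23 of H equals this syndrome → error at bit 23 (1-indexed).
Flip bit 23: 1111001110010100000011101100000 → 1111001110010100000011001100000
Extract data bits at positions {3,5,6,7,9,10,11,12,13,14,15,17,18,19,20,21,22,23,24,25,26,27,28,29,30,31}: 10011001010000011001100000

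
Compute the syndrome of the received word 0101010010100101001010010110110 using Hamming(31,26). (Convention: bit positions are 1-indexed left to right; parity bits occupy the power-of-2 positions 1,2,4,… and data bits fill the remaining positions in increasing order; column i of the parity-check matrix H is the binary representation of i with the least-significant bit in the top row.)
Syndrome s = H · r^T (mod 2), r = 0101010010100101001010010110110:
  s[0] = (1010101010101010101010101010101)·(0101010010100101001010010110110) mod 2 = 0+0+0+0+0+0+0+0+1+0+1+0+0+0+0+0+0+0+1+0+1+0+0+0+0+0+1+0+1+0+0 mod 2 = 0
  s[1] = (0110011001100110011001100110011)·(0101010010100101001010010110110) mod 2 = 0+1+0+0+0+1+0+0+0+0+1+0+0+1+0+0+0+0+1+0+0+0+0+0+0+1+1+0+0+1+0 mod 2 = 0
  s[2] = (0001111000011110000111100001111)·(0101010010100101001010010110110) mod 2 = 0+0+0+1+0+1+0+0+0+0+0+0+0+1+0+0+0+0+0+0+1+0+0+0+0+0+0+0+1+1+0 mod 2 = 0
  s[3] = (0000000111111110000000011111111)·(0101010010100101001010010110110) mod 2 = 0+0+0+0+0+0+0+0+1+0+1+0+0+1+0+0+0+0+0+0+0+0+0+1+0+1+1+0+1+1+0 mod 2 = 0
  s[4] = (0000000000000001111111111111111)·(0101010010100101001010010110110) mod 2 = 0+0+0+0+0+0+0+0+0+0+0+0+0+0+0+1+0+0+1+0+1+0+0+1+0+1+1+0+1+1+0 mod 2 = 0
Syndrome = 00000
s = 0: no error detected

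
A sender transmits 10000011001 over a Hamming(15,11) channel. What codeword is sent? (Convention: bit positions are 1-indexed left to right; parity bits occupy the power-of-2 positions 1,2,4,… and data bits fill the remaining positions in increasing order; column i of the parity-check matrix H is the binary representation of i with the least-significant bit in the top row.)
Codeword c = d · G (mod 2), d = 10000011001:
  c[0] = d·G[:,0] = (10000011001)·(11011010101) mod 2 = 1+0+0+0+0+0+1+0+0+0+1 mod 2 = 1
  c[1] = d·G[:,1] = (10000011001)·(10110110011) mod 2 = 1+0+0+0+0+0+1+0+0+0+1 mod 2 = 1
  c[2] = d·G[:,2] = (10000011001)·(10000000000) mod 2 = 1+0+0+0+0+0+0+0+0+0+0 mod 2 = 1
  c[3] = d·G[:,3] = (10000011001)·(01110001111) mod 2 = 0+0+0+0+0+0+0+1+0+0+1 mod 2 = 0
  c[4] = d·G[:,4] = (10000011001)·(01000000000) mod 2 = 0+0+0+0+0+0+0+0+0+0+0 mod 2 = 0
  c[5] = d·G[:,5] = (10000011001)·(00100000000) mod 2 = 0+0+0+0+0+0+0+0+0+0+0 mod 2 = 0
  c[6] = d·G[:,6] = (10000011001)·(00010000000) mod 2 = 0+0+0+0+0+0+0+0+0+0+0 mod 2 = 0
  c[7] = d·G[:,7] = (10000011001)·(00001111111) mod 2 = 0+0+0+0+0+0+1+1+0+0+1 mod 2 = 1
  c[8] = d·G[:,8] = (10000011001)·(00001000000) mod 2 = 0+0+0+0+0+0+0+0+0+0+0 mod 2 = 0
  c[9] = d·G[:,9] = (10000011001)·(00000100000) mod 2 = 0+0+0+0+0+0+0+0+0+0+0 mod 2 = 0
  c[10] = d·G[:,10] = (10000011001)·(00000010000) mod 2 = 0+0+0+0+0+0+1+0+0+0+0 mod 2 = 1
  c[11] = d·G[:,11] = (10000011001)·(00000001000) mod 2 = 0+0+0+0+0+0+0+1+0+0+0 mod 2 = 1
  c[12] = d·G[:,12] = (10000011001)·(00000000100) mod 2 = 0+0+0+0+0+0+0+0+0+0+0 mod 2 = 0
  c[13] = d·G[:,13] = (10000011001)·(00000000010) mod 2 = 0+0+0+0+0+0+0+0+0+0+0 mod 2 = 0
  c[14] = d·G[:,14] = (10000011001)·(00000000001) mod 2 = 0+0+0+0+0+0+0+0+0+0+1 mod 2 = 1
Codeword = 111000010011001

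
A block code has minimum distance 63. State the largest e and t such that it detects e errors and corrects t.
(a) Detection requires d_min ≥ e+1, so e ≤ d_min − 1 = 62.
(b) Correction requires d_min ≥ 2t+1, so t ≤ ⌊(d_min − 1)/2⌋ = ⌊62/2⌋ = 31.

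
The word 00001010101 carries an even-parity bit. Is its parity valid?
Sum of all bits: 0+0+0+0+1+0+1+0+1+0+1 = 4; 4 mod 2 = 0. Result is 0 → valid parity.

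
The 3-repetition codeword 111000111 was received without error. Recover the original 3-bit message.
Split into 3-bit blocks: 111 000 111
Data = 101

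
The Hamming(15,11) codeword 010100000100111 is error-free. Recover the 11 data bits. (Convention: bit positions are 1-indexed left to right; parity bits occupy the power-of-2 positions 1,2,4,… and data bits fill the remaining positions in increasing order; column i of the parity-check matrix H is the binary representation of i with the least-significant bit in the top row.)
Parity bits occupy power-of-2 positions; data bits are at positions {3,5,6,7,9,10,11,12,13,14,15} (1-indexed).
Extract: c[3]=0 c[5]=0 c[6]=0 c[7]=0 c[9]=0 c[10]=1 c[11]=0 c[12]=0 c[13]=1 c[14]=1 c[15]=1
Data = 00000100111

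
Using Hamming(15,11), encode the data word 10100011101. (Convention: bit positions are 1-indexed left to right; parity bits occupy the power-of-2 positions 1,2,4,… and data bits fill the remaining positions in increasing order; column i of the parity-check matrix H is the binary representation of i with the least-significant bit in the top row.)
Codeword c = d · G (mod 2), d = 10100011101:
  c[0] = d·G[:,0] = (10100011101)·(11011010101) mod 2 = 1+0+0+0+0+0+1+0+1+0+1 mod 2 = 0
  c[1] = d·G[:,1] = (10100011101)·(10110110011) mod 2 = 1+0+1+0+0+0+1+0+0+0+1 mod 2 = 0
  c[2] = d·G[:,2] = (10100011101)·(10000000000) mod 2 = 1+0+0+0+0+0+0+0+0+0+0 mod 2 = 1
  c[3] = d·G[:,3] = (10100011101)·(01110001111) mod 2 = 0+0+1+0+0+0+0+1+1+0+1 mod 2 = 0
  c[4] = d·G[:,4] = (10100011101)·(01000000000) mod 2 = 0+0+0+0+0+0+0+0+0+0+0 mod 2 = 0
  c[5] = d·G[:,5] = (10100011101)·(00100000000) mod 2 = 0+0+1+0+0+0+0+0+0+0+0 mod 2 = 1
  c[6] = d·G[:,6] = (10100011101)·(00010000000) mod 2 = 0+0+0+0+0+0+0+0+0+0+0 mod 2 = 0
  c[7] = d·G[:,7] = (10100011101)·(00001111111) mod 2 = 0+0+0+0+0+0+1+1+1+0+1 mod 2 = 0
  c[8] = d·G[:,8] = (10100011101)·(00001000000) mod 2 = 0+0+0+0+0+0+0+0+0+0+0 mod 2 = 0
  c[9] = d·G[:,9] = (10100011101)·(00000100000) mod 2 = 0+0+0+0+0+0+0+0+0+0+0 mod 2 = 0
  c[10] = d·G[:,10] = (10100011101)·(00000010000) mod 2 = 0+0+0+0+0+0+1+0+0+0+0 mod 2 = 1
  c[11] = d·G[:,11] = (10100011101)·(00000001000) mod 2 = 0+0+0+0+0+0+0+1+0+0+0 mod 2 = 1
  c[12] = d·G[:,12] = (10100011101)·(00000000100) mod 2 = 0+0+0+0+0+0+0+0+1+0+0 mod 2 = 1
  c[13] = d·G[:,13] = (10100011101)·(00000000010) mod 2 = 0+0+0+0+0+0+0+0+0+0+0 mod 2 = 0
  c[14] = d·G[:,14] = (10100011101)·(00000000001) mod 2 = 0+0+0+0+0+0+0+0+0+0+1 mod 2 = 1
Codeword = 001001000011101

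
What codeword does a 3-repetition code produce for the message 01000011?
Repeat each bit 3× and concatenate:
0→000  1→111  0→000  0→000  0→000  0→000  1→111  1→111
Codeword = 000111000000000000111111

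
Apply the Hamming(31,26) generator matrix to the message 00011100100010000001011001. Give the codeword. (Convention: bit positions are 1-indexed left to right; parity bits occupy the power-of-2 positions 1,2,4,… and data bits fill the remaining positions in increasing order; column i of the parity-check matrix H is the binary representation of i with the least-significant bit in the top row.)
Codeword c = d · G (mod 2), d = 00011100100010000001011001:
  c[0] = d·G[:,0] = (00011100100010000001011001)·(11011010101101010101010101) mod 2 = 0+0+0+1+1+0+0+0+1+0+0+0+0+0+0+0+0+0+0+1+0+1+0+0+0+1 mod 2 = 0
  c[1] = d·G[:,1] = (00011100100010000001011001)·(10110110011011001100110011) mod 2 = 0+0+0+1+0+1+0+0+0+0+0+0+1+0+0+0+0+0+0+0+0+1+0+0+0+1 mod 2 = 1
  c[2] = d·G[:,2] = (00011100100010000001011001)·(10000000000000000000000000) mod 2 = 0+0+0+0+0+0+0+0+0+0+0+0+0+0+0+0+0+0+0+0+0+0+0+0+0+0 mod 2 = 0
  c[3] = d·G[:,3] = (00011100100010000001011001)·(01110001111000111100001111) mod 2 = 0+0+0+1+0+0+0+0+1+0+0+0+0+0+0+0+0+0+0+0+0+0+1+0+0+1 mod 2 = 0
  c[4] = d·G[:,4] = (00011100100010000001011001)·(01000000000000000000000000) mod 2 = 0+0+0+0+0+0+0+0+0+0+0+0+0+0+0+0+0+0+0+0+0+0+0+0+0+0 mod 2 = 0
  c[5] = d·G[:,5] = (00011100100010000001011001)·(00100000000000000000000000) mod 2 = 0+0+0+0+0+0+0+0+0+0+0+0+0+0+0+0+0+0+0+0+0+0+0+0+0+0 mod 2 = 0
  c[6] = d·G[:,6] = (00011100100010000001011001)·(00010000000000000000000000) mod 2 = 0+0+0+1+0+0+0+0+0+0+0+0+0+0+0+0+0+0+0+0+0+0+0+0+0+0 mod 2 = 1
  c[7] = d·G[:,7] = (00011100100010000001011001)·(00001111111000000011111111) mod 2 = 0+0+0+0+1+1+0+0+1+0+0+0+0+0+0+0+0+0+0+1+0+1+1+0+0+1 mod 2 = 1
  c[8] = d·G[:,8] = (00011100100010000001011001)·(00001000000000000000000000) mod 2 = 0+0+0+0+1+0+0+0+0+0+0+0+0+0+0+0+0+0+0+0+0+0+0+0+0+0 mod 2 = 1
  c[9] = d·G[:,9] = (00011100100010000001011001)·(00000100000000000000000000) mod 2 = 0+0+0+0+0+1+0+0+0+0+0+0+0+0+0+0+0+0+0+0+0+0+0+0+0+0 mod 2 = 1
  c[10] = d·G[:,10] = (00011100100010000001011001)·(00000010000000000000000000) mod 2 = 0+0+0+0+0+0+0+0+0+0+0+0+0+0+0+0+0+0+0+0+0+0+0+0+0+0 mod 2 = 0
  c[11] = d·G[:,11] = (00011100100010000001011001)·(00000001000000000000000000) mod 2 = 0+0+0+0+0+0+0+0+0+0+0+0+0+0+0+0+0+0+0+0+0+0+0+0+0+0 mod 2 = 0
  c[12] = d·G[:,12] = (00011100100010000001011001)·(00000000100000000000000000) mod 2 = 0+0+0+0+0+0+0+0+1+0+0+0+0+0+0+0+0+0+0+0+0+0+0+0+0+0 mod 2 = 1
  c[13] = d·G[:,13] = (00011100100010000001011001)·(00000000010000000000000000) mod 2 = 0+0+0+0+0+0+0+0+0+0+0+0+0+0+0+0+0+0+0+0+0+0+0+0+0+0 mod 2 = 0
  c[14] = d·G[:,14] = (00011100100010000001011001)·(00000000001000000000000000) mod 2 = 0+0+0+0+0+0+0+0+0+0+0+0+0+0+0+0+0+0+0+0+0+0+0+0+0+0 mod 2 = 0
  c[15] = d·G[:,15] = (00011100100010000001011001)·(00000000000111111111111111) mod 2 = 0+0+0+0+0+0+0+0+0+0+0+0+1+0+0+0+0+0+0+1+0+1+1+0+0+1 mod 2 = 1
  c[16] = d·G[:,16] = (00011100100010000001011001)·(00000000000100000000000000) mod 2 = 0+0+0+0+0+0+0+0+0+0+0+0+0+0+0+0+0+0+0+0+0+0+0+0+0+0 mod 2 = 0
  c[17] = d·G[:,17] = (00011100100010000001011001)·(00000000000010000000000000) mod 2 = 0+0+0+0+0+0+0+0+0+0+0+0+1+0+0+0+0+0+0+0+0+0+0+0+0+0 mod 2 = 1
  c[18] = d·G[:,18] = (00011100100010000001011001)·(00000000000001000000000000) mod 2 = 0+0+0+0+0+0+0+0+0+0+0+0+0+0+0+0+0+0+0+0+0+0+0+0+0+0 mod 2 = 0
  c[19] = d·G[:,19] = (00011100100010000001011001)·(00000000000000100000000000) mod 2 = 0+0+0+0+0+0+0+0+0+0+0+0+0+0+0+0+0+0+0+0+0+0+0+0+0+0 mod 2 = 0
  c[20] = d·G[:,20] = (00011100100010000001011001)·(00000000000000010000000000) mod 2 = 0+0+0+0+0+0+0+0+0+0+0+0+0+0+0+0+0+0+0+0+0+0+0+0+0+0 mod 2 = 0
  c[21] = d·G[:,21] = (00011100100010000001011001)·(00000000000000001000000000) mod 2 = 0+0+0+0+0+0+0+0+0+0+0+0+0+0+0+0+0+0+0+0+0+0+0+0+0+0 mod 2 = 0
  c[22] = d·G[:,22] = (00011100100010000001011001)·(00000000000000000100000000) mod 2 = 0+0+0+0+0+0+0+0+0+0+0+0+0+0+0+0+0+0+0+0+0+0+0+0+0+0 mod 2 = 0
  c[23] = d·G[:,23] = (00011100100010000001011001)·(00000000000000000010000000) mod 2 = 0+0+0+0+0+0+0+0+0+0+0+0+0+0+0+0+0+0+0+0+0+0+0+0+0+0 mod 2 = 0
  c[24] = d·G[:,24] = (00011100100010000001011001)·(00000000000000000001000000) mod 2 = 0+0+0+0+0+0+0+0+0+0+0+0+0+0+0+0+0+0+0+1+0+0+0+0+0+0 mod 2 = 1
  c[25] = d·G[:,25] = (00011100100010000001011001)·(00000000000000000000100000) mod 2 = 0+0+0+0+0+0+0+0+0+0+0+0+0+0+0+0+0+0+0+0+0+0+0+0+0+0 mod 2 = 0
  c[26] = d·G[:,26] = (00011100100010000001011001)·(00000000000000000000010000) mod 2 = 0+0+0+0+0+0+0+0+0+0+0+0+0+0+0+0+0+0+0+0+0+1+0+0+0+0 mod 2 = 1
  c[27] = d·G[:,27] = (00011100100010000001011001)·(00000000000000000000001000) mod 2 = 0+0+0+0+0+0+0+0+0+0+0+0+0+0+0+0+0+0+0+0+0+0+1+0+0+0 mod 2 = 1
  c[28] = d·G[:,28] = (00011100100010000001011001)·(00000000000000000000000100) mod 2 = 0+0+0+0+0+0+0+0+0+0+0+0+0+0+0+0+0+0+0+0+0+0+0+0+0+0 mod 2 = 0
  c[29] = d·G[:,29] = (00011100100010000001011001)·(00000000000000000000000010) mod 2 = 0+0+0+0+0+0+0+0+0+0+0+0+0+0+0+0+0+0+0+0+0+0+0+0+0+0 mod 2 = 0
  c[30] = d·G[:,30] = (00011100100010000001011001)·(00000000000000000000000001) mod 2 = 0+0+0+0+0+0+0+0+0+0+0+0+0+0+0+0+0+0+0+0+0+0+0+0+0+1 mod 2 = 1
Codeword = 0100001111001001010000001011001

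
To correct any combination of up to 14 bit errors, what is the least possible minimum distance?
Correcting t errors requires d_min ≥ 2t + 1 = 2·14 + 1 = 29.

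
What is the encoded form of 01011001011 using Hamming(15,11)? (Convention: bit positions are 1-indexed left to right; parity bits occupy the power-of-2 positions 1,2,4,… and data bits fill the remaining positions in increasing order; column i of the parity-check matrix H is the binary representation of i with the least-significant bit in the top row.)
Codeword c = d · G (mod 2), d = 01011001011:
  c[0] = d·G[:,0] = (01011001011)·(11011010101) mod 2 = 0+1+0+1+1+0+0+0+0+0+1 mod 2 = 0
  c[1] = d·G[:,1] = (01011001011)·(10110110011) mod 2 = 0+0+0+1+0+0+0+0+0+1+1 mod 2 = 1
  c[2] = d·G[:,2] = (01011001011)·(10000000000) mod 2 = 0+0+0+0+0+0+0+0+0+0+0 mod 2 = 0
  c[3] = d·G[:,3] = (01011001011)·(01110001111) mod 2 = 0+1+0+1+0+0+0+1+0+1+1 mod 2 = 1
  c[4] = d·G[:,4] = (01011001011)·(01000000000) mod 2 = 0+1+0+0+0+0+0+0+0+0+0 mod 2 = 1
  c[5] = d·G[:,5] = (01011001011)·(00100000000) mod 2 = 0+0+0+0+0+0+0+0+0+0+0 mod 2 = 0
  c[6] = d·G[:,6] = (01011001011)·(00010000000) mod 2 = 0+0+0+1+0+0+0+0+0+0+0 mod 2 = 1
  c[7] = d·G[:,7] = (01011001011)·(00001111111) mod 2 = 0+0+0+0+1+0+0+1+0+1+1 mod 2 = 0
  c[8] = d·G[:,8] = (01011001011)·(00001000000) mod 2 = 0+0+0+0+1+0+0+0+0+0+0 mod 2 = 1
  c[9] = d·G[:,9] = (01011001011)·(00000100000) mod 2 = 0+0+0+0+0+0+0+0+0+0+0 mod 2 = 0
  c[10] = d·G[:,10] = (01011001011)·(00000010000) mod 2 = 0+0+0+0+0+0+0+0+0+0+0 mod 2 = 0
  c[11] = d·G[:,11] = (01011001011)·(00000001000) mod 2 = 0+0+0+0+0+0+0+1+0+0+0 mod 2 = 1
  c[12] = d·G[:,12] = (01011001011)·(00000000100) mod 2 = 0+0+0+0+0+0+0+0+0+0+0 mod 2 = 0
  c[13] = d·G[:,13] = (01011001011)·(00000000010) mod 2 = 0+0+0+0+0+0+0+0+0+1+0 mod 2 = 1
  c[14] = d·G[:,14] = (01011001011)·(00000000001) mod 2 = 0+0+0+0+0+0+0+0+0+0+1 mod 2 = 1
Codeword = 010110101001011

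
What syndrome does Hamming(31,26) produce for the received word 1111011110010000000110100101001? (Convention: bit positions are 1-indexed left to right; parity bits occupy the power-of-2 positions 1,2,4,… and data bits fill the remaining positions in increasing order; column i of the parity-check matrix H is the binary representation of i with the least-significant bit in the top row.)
Syndrome s = H · r^T (mod 2), r = 1111011110010000000110100101001:
  s[0] = (1010101010101010101010101010101)·(1111011110010000000110100101001) mod 2 = 1+0+1+0+0+0+1+0+1+0+0+0+0+0+0+0+0+0+0+0+1+0+1+0+0+0+0+0+0+0+1 mod 2 = 1
  s[1] = (0110011001100110011001100110011)·(1111011110010000000110100101001) mod 2 = 0+1+1+0+0+1+1+0+0+0+0+0+0+0+0+0+0+0+0+0+0+0+1+0+0+1+0+0+0+0+1 mod 2 = 1
  s[2] = (0001111000011110000111100001111)·(1111011110010000000110100101001) mod 2 = 0+0+0+1+0+1+1+0+0+0+0+1+0+0+0+0+0+0+0+1+1+0+1+0+0+0+0+1+0+0+1 mod 2 = 1
  s[3] = (0000000111111110000000011111111)·(1111011110010000000110100101001) mod 2 = 0+0+0+0+0+0+0+1+1+0+0+1+0+0+0+0+0+0+0+0+0+0+0+0+0+1+0+1+0+0+1 mod 2 = 0
  s[4] = (0000000000000001111111111111111)·(1111011110010000000110100101001) mod 2 = 0+0+0+0+0+0+0+0+0+0+0+0+0+0+0+0+0+0+0+1+1+0+1+0+0+1+0+1+0+0+1 mod 2 = 0
Syndrome = 11100
Non-zero syndrome: error at position 7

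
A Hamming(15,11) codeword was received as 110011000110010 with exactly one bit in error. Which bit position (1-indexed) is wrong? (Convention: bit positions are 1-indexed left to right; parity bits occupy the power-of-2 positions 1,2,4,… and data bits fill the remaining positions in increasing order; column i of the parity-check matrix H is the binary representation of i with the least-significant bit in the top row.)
Syndrome s = H · r^T (mod 2), r = 110011000110010:
  s[0] = (101010101010101)·(110011000110010) mod 2 = 1+0+0+0+1+0+0+0+0+0+1+0+0+0+0 mod 2 = 1
  s[1] = (011001100110011)·(110011000110010) mod 2 = 0+1+0+0+0+1+0+0+0+1+1+0+0+1+0 mod 2 = 1
  s[2] = (000111100001111)·(110011000110010) mod 2 = 0+0+0+0+1+1+0+0+0+0+0+0+0+1+0 mod 2 = 1
  s[3] = (000000011111111)·(110011000110010) mod 2 = 0+0+0+0+0+0+0+0+0+1+1+0+0+1+0 mod 2 = 1
Syndrome = 1111
Column i of H is the binary representation of i, so the syndrome is the binary index of the flipped bit.
Read s = 1111 with s[0] as LSB: 1·2^0 + 1·2^1 + 1·2^2 + 1·2^3 = 15.
Error is at bit position 15.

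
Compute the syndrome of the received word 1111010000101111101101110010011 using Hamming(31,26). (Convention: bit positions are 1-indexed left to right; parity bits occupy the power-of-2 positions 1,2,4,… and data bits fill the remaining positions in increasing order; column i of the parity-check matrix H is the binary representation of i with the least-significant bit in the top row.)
Syndrome s = H · r^T (mod 2), r = 1111010000101111101101110010011:
  s[0] = (1010101010101010101010101010101)·(1111010000101111101101110010011) mod 2 = 1+0+1+0+0+0+0+0+0+0+1+0+1+0+1+0+1+0+1+0+0+0+1+0+0+0+1+0+0+0+1 mod 2 = 0
  s[1] = (0110011001100110011001100110011)·(1111010000101111101101110010011) mod 2 = 0+1+1+0+0+1+0+0+0+0+1+0+0+1+1+0+0+0+1+0+0+1+1+0+0+0+1+0+0+1+1 mod 2 = 0
  s[2] = (0001111000011110000111100001111)·(1111010000101111101101110010011) mod 2 = 0+0+0+1+0+1+0+0+0+0+0+0+1+1+1+0+0+0+0+1+0+1+1+0+0+0+0+0+0+1+1 mod 2 = 0
  s[3] = (0000000111111110000000011111111)·(1111010000101111101101110010011) mod 2 = 0+0+0+0+0+0+0+0+0+0+1+0+1+1+1+0+0+0+0+0+0+0+0+1+0+0+1+0+0+1+1 mod 2 = 0
  s[4] = (0000000000000001111111111111111)·(1111010000101111101101110010011) mod 2 = 0+0+0+0+0+0+0+0+0+0+0+0+0+0+0+1+1+0+1+1+0+1+1+1+0+0+1+0+0+1+1 mod 2 = 0
Syndrome = 00000
s = 0: no error detected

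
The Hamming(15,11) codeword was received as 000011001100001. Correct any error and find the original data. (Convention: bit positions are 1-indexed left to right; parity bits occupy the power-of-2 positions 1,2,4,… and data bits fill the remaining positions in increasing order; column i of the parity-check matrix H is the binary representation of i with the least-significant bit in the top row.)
Syndrome s = H · r^T (mod 2), r = 000011001100001:
  s[0] = (101010101010101)·(000011001100001) mod 2 = 0+0+0+0+1+0+0+0+1+0+0+0+0+0+1 mod 2 = 1
  s[1] = (011001100110011)·(000011001100001) mod 2 = 0+0+0+0+0+1+0+0+0+1+0+0+0+0+1 mod 2 = 1
  s[2] = (000111100001111)·(000011001100001) mod 2 = 0+0+0+0+1+1+0+0+0+0+0+0+0+0+1 mod 2 = 1
  s[3] = (000000011111111)·(000011001100001) mod 2 = 0+0+0+0+0+0+0+0+1+1+0+0+0+0+1 mod 2 = 1
Syndrome = 1111
Column 15 of H equals this syndrome → error at bit 15 (1-indexed).
Flip bit 15: 000011001100001 → 000011001100000
Extract data bits at positions {3,5,6,7,9,10,11,12,13,14,15}: 01101100000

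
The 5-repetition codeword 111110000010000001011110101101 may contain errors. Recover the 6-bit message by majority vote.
Split into 5-bit blocks and majority-vote each:
  block 1 = 11111: 5 ones, 0 zeros → 1
  block 2 = 00000: 0 ones, 5 zeros → 0
  block 3 = 10000: 1 ones, 4 zeros → 0
  block 4 = 00101: 2 ones, 3 zeros → 0
  block 5 = 11101: 4 ones, 1 zeros → 1
  block 6 = 01101: 3 ones, 2 zeros → 1
Decoded = 100011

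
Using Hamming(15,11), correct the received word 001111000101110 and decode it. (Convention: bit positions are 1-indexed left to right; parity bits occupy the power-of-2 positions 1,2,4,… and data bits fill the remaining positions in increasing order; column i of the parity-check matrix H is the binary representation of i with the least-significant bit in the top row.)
Syndrome s = H · r^T (mod 2), r = 001111000101110:
  s[0] = (101010101010101)·(001111000101110) mod 2 = 0+0+1+0+1+0+0+0+0+0+0+0+1+0+0 mod 2 = 1
  s[1] = (011001100110011)·(001111000101110) mod 2 = 0+0+1+0+0+1+0+0+0+1+0+0+0+1+0 mod 2 = 0
  s[2] = (000111100001111)·(001111000101110) mod 2 = 0+0+0+1+1+1+0+0+0+0+0+1+1+1+0 mod 2 = 0
  s[3] = (000000011111111)·(001111000101110) mod 2 = 0+0+0+0+0+0+0+0+0+1+0+1+1+1+0 mod 2 = 0
Syndrome = 1000
Column 1 of H equals this syndrome → error at bit 1 (1-indexed).
Flip bit 1: 001111000101110 → 101111000101110
Extract data bits at positions {3,5,6,7,9,10,11,12,13,14,15}: 11100101110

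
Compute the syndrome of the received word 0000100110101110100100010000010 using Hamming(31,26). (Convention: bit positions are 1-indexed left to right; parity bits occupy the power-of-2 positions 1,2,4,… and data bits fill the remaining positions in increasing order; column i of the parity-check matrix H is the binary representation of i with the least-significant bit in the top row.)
Syndrome s = H · r^T (mod 2), r = 0000100110101110100100010000010:
  s[0] = (1010101010101010101010101010101)·(0000100110101110100100010000010) mod 2 = 0+0+0+0+1+0+0+0+1+0+1+0+1+0+1+0+1+0+0+0+0+0+0+0+0+0+0+0+0+0+0 mod 2 = 0
  s[1] = (0110011001100110011001100110011)·(0000100110101110100100010000010) mod 2 = 0+0+0+0+0+0+0+0+0+0+1+0+0+1+1+0+0+0+0+0+0+0+0+0+0+0+0+0+0+1+0 mod 2 = 0
  s[2] = (0001111000011110000111100001111)·(0000100110101110100100010000010) mod 2 = 0+0+0+0+1+0+0+0+0+0+0+0+1+1+1+0+0+0+0+1+0+0+0+0+0+0+0+0+0+1+0 mod 2 = 0
  s[3] = (0000000111111110000000011111111)·(0000100110101110100100010000010) mod 2 = 0+0+0+0+0+0+0+1+1+0+1+0+1+1+1+0+0+0+0+0+0+0+0+1+0+0+0+0+0+1+0 mod 2 = 0
  s[4] = (0000000000000001111111111111111)·(0000100110101110100100010000010) mod 2 = 0+0+0+0+0+0+0+0+0+0+0+0+0+0+0+0+1+0+0+1+0+0+0+1+0+0+0+0+0+1+0 mod 2 = 0
Syndrome = 00000
s = 0: no error detected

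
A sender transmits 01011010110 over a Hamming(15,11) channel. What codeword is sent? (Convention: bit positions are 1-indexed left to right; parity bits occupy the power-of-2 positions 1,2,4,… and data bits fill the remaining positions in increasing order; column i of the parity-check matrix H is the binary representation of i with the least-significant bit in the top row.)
Codeword c = d · G (mod 2), d = 01011010110:
  c[0] = d·G[:,0] = (01011010110)·(11011010101) mod 2 = 0+1+0+1+1+0+1+0+1+0+0 mod 2 = 1
  c[1] = d·G[:,1] = (01011010110)·(10110110011) mod 2 = 0+0+0+1+0+0+1+0+0+1+0 mod 2 = 1
  c[2] = d·G[:,2] = (01011010110)·(10000000000) mod 2 = 0+0+0+0+0+0+0+0+0+0+0 mod 2 = 0
  c[3] = d·G[:,3] = (01011010110)·(01110001111) mod 2 = 0+1+0+1+0+0+0+0+1+1+0 mod 2 = 0
  c[4] = d·G[:,4] = (01011010110)·(01000000000) mod 2 = 0+1+0+0+0+0+0+0+0+0+0 mod 2 = 1
  c[5] = d·G[:,5] = (01011010110)·(00100000000) mod 2 = 0+0+0+0+0+0+0+0+0+0+0 mod 2 = 0
  c[6] = d·G[:,6] = (01011010110)·(00010000000) mod 2 = 0+0+0+1+0+0+0+0+0+0+0 mod 2 = 1
  c[7] = d·G[:,7] = (01011010110)·(00001111111) mod 2 = 0+0+0+0+1+0+1+0+1+1+0 mod 2 = 0
  c[8] = d·G[:,8] = (01011010110)·(00001000000) mod 2 = 0+0+0+0+1+0+0+0+0+0+0 mod 2 = 1
  c[9] = d·G[:,9] = (01011010110)·(00000100000) mod 2 = 0+0+0+0+0+0+0+0+0+0+0 mod 2 = 0
  c[10] = d·G[:,10] = (01011010110)·(00000010000) mod 2 = 0+0+0+0+0+0+1+0+0+0+0 mod 2 = 1
  c[11] = d·G[:,11] = (01011010110)·(00000001000) mod 2 = 0+0+0+0+0+0+0+0+0+0+0 mod 2 = 0
  c[12] = d·G[:,12] = (01011010110)·(00000000100) mod 2 = 0+0+0+0+0+0+0+0+1+0+0 mod 2 = 1
  c[13] = d·G[:,13] = (01011010110)·(00000000010) mod 2 = 0+0+0+0+0+0+0+0+0+1+0 mod 2 = 1
  c[14] = d·G[:,14] = (01011010110)·(00000000001) mod 2 = 0+0+0+0+0+0+0+0+0+0+0 mod 2 = 0
Codeword = 110010101010110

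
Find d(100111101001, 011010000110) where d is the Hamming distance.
XOR = 111101101111, count of 1s = 10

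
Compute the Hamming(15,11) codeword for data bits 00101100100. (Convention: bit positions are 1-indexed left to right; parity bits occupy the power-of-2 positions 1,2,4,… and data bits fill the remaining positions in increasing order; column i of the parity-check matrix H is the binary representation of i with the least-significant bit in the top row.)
Codeword c = d · G (mod 2), d = 00101100100:
  c[0] = d·G[:,0] = (00101100100)·(11011010101) mod 2 = 0+0+0+0+1+0+0+0+1+0+0 mod 2 = 0
  c[1] = d·G[:,1] = (00101100100)·(10110110011) mod 2 = 0+0+1+0+0+1+0+0+0+0+0 mod 2 = 0
  c[2] = d·G[:,2] = (00101100100)·(10000000000) mod 2 = 0+0+0+0+0+0+0+0+0+0+0 mod 2 = 0
  c[3] = d·G[:,3] = (00101100100)·(01110001111) mod 2 = 0+0+1+0+0+0+0+0+1+0+0 mod 2 = 0
  c[4] = d·G[:,4] = (00101100100)·(01000000000) mod 2 = 0+0+0+0+0+0+0+0+0+0+0 mod 2 = 0
  c[5] = d·G[:,5] = (00101100100)·(00100000000) mod 2 = 0+0+1+0+0+0+0+0+0+0+0 mod 2 = 1
  c[6] = d·G[:,6] = (00101100100)·(00010000000) mod 2 = 0+0+0+0+0+0+0+0+0+0+0 mod 2 = 0
  c[7] = d·G[:,7] = (00101100100)·(00001111111) mod 2 = 0+0+0+0+1+1+0+0+1+0+0 mod 2 = 1
  c[8] = d·G[:,8] = (00101100100)·(00001000000) mod 2 = 0+0+0+0+1+0+0+0+0+0+0 mod 2 = 1
  c[9] = d·G[:,9] = (00101100100)·(00000100000) mod 2 = 0+0+0+0+0+1+0+0+0+0+0 mod 2 = 1
  c[10] = d·G[:,10] = (00101100100)·(00000010000) mod 2 = 0+0+0+0+0+0+0+0+0+0+0 mod 2 = 0
  c[11] = d·G[:,11] = (00101100100)·(00000001000) mod 2 = 0+0+0+0+0+0+0+0+0+0+0 mod 2 = 0
  c[12] = d·G[:,12] = (00101100100)·(00000000100) mod 2 = 0+0+0+0+0+0+0+0+1+0+0 mod 2 = 1
  c[13] = d·G[:,13] = (00101100100)·(00000000010) mod 2 = 0+0+0+0+0+0+0+0+0+0+0 mod 2 = 0
  c[14] = d·G[:,14] = (00101100100)·(00000000001) mod 2 = 0+0+0+0+0+0+0+0+0+0+0 mod 2 = 0
Codeword = 000001011100100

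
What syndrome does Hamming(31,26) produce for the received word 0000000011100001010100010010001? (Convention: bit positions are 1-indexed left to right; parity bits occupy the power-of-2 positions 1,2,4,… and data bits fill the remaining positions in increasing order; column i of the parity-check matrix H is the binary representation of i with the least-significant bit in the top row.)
Syndrome s = H · r^T (mod 2), r = 0000000011100001010100010010001:
  s[0] = (1010101010101010101010101010101)·(0000000011100001010100010010001) mod 2 = 0+0+0+0+0+0+0+0+1+0+1+0+0+0+0+0+0+0+0+0+0+0+0+0+0+0+1+0+0+0+1 mod 2 = 0
  s[1] = (0110011001100110011001100110011)·(0000000011100001010100010010001) mod 2 = 0+0+0+0+0+0+0+0+0+1+1+0+0+0+0+0+0+1+0+0+0+0+0+0+0+0+1+0+0+0+1 mod 2 = 1
  s[2] = (0001111000011110000111100001111)·(0000000011100001010100010010001) mod 2 = 0+0+0+0+0+0+0+0+0+0+0+0+0+0+0+0+0+0+0+1+0+0+0+0+0+0+0+0+0+0+1 mod 2 = 0
  s[3] = (0000000111111110000000011111111)·(0000000011100001010100010010001) mod 2 = 0+0+0+0+0+0+0+0+1+1+1+0+0+0+0+0+0+0+0+0+0+0+0+1+0+0+1+0+0+0+1 mod 2 = 0
  s[4] = (0000000000000001111111111111111)·(0000000011100001010100010010001) mod 2 = 0+0+0+0+0+0+0+0+0+0+0+0+0+0+0+1+0+1+0+1+0+0+0+1+0+0+1+0+0+0+1 mod 2 = 0
Syndrome = 01000
Non-zero syndrome: error at position 2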